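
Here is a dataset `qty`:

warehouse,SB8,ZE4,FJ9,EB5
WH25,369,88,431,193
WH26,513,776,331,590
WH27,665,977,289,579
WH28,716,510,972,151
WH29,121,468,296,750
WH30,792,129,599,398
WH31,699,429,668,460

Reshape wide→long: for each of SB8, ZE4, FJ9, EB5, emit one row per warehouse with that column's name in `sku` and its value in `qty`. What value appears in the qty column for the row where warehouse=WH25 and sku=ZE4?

Unpivoting turns each (warehouse, wide-column) pair into one long row.
The wide cell at row WH25, column ZE4 holds 88, so the long row (WH25, ZE4) has qty=88.

88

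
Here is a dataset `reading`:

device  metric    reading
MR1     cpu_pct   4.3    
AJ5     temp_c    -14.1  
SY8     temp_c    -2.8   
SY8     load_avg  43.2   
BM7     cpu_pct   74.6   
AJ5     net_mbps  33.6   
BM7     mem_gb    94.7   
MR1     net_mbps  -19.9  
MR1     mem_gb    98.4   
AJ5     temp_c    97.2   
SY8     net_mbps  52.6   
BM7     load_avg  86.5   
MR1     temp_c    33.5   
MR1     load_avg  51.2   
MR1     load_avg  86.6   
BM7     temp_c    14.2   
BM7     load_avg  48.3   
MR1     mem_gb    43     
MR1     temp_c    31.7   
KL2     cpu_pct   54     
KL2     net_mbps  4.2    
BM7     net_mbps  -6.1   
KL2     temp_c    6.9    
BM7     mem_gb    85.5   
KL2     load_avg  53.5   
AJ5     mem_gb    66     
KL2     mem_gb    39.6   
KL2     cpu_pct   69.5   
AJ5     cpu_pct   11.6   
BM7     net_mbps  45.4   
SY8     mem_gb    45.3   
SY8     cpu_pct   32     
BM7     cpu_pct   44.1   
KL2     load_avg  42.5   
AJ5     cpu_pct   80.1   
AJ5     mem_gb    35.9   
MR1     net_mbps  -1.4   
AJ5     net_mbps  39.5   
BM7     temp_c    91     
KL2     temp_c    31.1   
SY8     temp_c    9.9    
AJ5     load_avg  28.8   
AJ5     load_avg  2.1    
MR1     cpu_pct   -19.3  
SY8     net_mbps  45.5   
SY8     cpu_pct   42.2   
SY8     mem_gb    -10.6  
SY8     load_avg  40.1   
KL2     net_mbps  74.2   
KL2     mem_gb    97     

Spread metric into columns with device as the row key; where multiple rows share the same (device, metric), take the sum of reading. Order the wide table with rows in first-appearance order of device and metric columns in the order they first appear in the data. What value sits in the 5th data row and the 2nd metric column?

38

With rows in first-appearance order of device, row 5 is device=KL2. metric columns in first-appearance order: cpu_pct, temp_c, load_avg, net_mbps, mem_gb; column 2 is temp_c.
Long rows with device=KL2, metric=temp_c: 6.9 + 31.1 = 38.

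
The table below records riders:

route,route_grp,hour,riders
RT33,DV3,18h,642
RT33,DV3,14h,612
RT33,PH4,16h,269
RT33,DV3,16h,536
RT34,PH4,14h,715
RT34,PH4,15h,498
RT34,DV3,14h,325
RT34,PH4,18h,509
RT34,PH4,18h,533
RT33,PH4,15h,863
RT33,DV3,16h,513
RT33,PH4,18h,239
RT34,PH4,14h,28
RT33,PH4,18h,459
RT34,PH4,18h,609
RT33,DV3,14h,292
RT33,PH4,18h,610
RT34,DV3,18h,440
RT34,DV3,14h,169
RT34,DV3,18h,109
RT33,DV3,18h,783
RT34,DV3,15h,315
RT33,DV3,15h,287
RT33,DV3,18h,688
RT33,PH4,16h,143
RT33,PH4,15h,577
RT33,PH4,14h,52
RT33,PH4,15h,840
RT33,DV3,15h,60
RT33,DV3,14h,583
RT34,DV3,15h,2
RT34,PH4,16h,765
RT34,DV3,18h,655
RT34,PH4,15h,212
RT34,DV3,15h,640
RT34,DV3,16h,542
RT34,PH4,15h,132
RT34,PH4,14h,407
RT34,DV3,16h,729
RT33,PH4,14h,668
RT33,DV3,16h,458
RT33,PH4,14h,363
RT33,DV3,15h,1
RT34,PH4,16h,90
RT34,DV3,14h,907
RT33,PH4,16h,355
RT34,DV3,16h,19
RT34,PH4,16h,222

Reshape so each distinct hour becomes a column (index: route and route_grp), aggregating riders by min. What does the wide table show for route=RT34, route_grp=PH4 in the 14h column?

28

Rows with route=RT34, route_grp=PH4 and hour=14h: riders values are 715, 28, 407.
min(715, 28, 407) = 28.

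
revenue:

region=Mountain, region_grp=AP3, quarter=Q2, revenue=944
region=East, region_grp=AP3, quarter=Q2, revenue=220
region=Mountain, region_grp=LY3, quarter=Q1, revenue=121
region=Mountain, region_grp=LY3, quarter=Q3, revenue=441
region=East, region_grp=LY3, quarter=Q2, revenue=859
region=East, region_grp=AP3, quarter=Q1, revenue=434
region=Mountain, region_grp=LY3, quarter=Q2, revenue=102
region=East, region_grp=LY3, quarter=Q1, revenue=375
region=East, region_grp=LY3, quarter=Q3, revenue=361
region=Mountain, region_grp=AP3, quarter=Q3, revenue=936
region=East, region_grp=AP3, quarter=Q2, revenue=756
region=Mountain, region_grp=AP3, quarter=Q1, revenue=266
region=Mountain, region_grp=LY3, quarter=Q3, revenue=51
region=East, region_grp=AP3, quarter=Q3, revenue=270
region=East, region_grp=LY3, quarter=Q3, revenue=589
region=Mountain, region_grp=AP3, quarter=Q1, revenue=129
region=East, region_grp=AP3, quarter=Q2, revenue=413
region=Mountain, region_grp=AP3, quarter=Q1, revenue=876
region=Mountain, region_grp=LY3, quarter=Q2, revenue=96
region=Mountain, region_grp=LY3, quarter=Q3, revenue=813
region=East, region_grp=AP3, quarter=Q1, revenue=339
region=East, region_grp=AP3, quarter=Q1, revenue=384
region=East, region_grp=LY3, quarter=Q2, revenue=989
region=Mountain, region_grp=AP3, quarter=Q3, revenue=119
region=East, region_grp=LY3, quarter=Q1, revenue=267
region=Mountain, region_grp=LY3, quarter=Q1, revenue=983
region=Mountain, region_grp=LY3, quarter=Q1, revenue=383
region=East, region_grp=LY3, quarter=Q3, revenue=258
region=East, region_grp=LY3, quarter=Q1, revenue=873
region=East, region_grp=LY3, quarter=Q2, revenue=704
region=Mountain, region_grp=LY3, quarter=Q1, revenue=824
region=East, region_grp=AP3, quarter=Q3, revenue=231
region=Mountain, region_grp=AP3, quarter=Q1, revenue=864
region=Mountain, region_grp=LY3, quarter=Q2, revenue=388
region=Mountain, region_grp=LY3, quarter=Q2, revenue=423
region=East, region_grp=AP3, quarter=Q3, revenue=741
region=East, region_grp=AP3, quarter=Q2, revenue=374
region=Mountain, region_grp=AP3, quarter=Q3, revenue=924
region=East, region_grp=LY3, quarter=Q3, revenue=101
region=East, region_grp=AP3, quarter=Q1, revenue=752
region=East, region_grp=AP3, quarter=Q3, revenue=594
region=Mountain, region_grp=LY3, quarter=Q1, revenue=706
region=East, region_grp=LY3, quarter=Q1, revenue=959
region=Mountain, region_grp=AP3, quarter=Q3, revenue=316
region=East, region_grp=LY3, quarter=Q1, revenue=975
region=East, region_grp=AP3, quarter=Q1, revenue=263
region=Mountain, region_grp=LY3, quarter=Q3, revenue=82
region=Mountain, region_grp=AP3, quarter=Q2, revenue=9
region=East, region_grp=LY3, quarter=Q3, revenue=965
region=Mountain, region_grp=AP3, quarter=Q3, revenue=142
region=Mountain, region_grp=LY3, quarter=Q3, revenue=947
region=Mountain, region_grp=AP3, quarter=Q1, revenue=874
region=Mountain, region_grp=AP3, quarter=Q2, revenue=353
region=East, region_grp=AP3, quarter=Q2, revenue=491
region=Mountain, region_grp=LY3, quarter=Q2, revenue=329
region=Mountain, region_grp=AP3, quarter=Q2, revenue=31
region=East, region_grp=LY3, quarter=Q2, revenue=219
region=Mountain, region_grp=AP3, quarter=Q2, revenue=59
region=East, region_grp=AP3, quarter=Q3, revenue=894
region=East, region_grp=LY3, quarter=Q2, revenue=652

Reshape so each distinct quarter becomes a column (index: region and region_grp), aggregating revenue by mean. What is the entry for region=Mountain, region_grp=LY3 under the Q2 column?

267.60

Rows with region=Mountain, region_grp=LY3 and quarter=Q2: revenue values are 102, 96, 388, 423, 329.
(102 + 96 + 388 + 423 + 329) / 5 = 267.60.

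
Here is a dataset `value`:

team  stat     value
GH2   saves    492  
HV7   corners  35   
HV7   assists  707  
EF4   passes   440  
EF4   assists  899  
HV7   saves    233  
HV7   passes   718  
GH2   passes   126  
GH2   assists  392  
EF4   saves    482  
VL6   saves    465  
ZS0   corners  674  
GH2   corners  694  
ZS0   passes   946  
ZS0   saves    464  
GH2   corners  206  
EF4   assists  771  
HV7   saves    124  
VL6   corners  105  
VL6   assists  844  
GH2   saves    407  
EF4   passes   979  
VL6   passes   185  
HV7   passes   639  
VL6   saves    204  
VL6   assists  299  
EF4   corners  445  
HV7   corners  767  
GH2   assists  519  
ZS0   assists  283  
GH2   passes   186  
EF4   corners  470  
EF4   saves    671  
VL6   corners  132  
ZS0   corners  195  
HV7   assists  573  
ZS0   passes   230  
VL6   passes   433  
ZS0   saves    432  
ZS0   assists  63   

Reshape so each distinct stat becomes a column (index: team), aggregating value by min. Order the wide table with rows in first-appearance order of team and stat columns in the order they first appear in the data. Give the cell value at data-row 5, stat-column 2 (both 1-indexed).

With rows in first-appearance order of team, row 5 is team=ZS0. stat columns in first-appearance order: saves, corners, assists, passes; column 2 is corners.
Long rows with team=ZS0, stat=corners: min(674, 195) = 195.

195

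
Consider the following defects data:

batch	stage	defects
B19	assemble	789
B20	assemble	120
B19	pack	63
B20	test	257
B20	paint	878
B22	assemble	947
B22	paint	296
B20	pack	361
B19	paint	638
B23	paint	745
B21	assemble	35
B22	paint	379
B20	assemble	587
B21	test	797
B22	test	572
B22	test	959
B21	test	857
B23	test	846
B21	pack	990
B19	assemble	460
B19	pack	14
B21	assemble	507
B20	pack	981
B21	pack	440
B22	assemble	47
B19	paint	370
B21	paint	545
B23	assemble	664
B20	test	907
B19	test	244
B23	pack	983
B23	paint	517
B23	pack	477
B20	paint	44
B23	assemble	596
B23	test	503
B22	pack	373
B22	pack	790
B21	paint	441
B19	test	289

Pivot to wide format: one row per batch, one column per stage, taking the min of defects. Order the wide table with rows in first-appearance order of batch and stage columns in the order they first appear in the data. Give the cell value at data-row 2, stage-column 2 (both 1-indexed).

361

With rows in first-appearance order of batch, row 2 is batch=B20. stage columns in first-appearance order: assemble, pack, test, paint; column 2 is pack.
Long rows with batch=B20, stage=pack: min(361, 981) = 361.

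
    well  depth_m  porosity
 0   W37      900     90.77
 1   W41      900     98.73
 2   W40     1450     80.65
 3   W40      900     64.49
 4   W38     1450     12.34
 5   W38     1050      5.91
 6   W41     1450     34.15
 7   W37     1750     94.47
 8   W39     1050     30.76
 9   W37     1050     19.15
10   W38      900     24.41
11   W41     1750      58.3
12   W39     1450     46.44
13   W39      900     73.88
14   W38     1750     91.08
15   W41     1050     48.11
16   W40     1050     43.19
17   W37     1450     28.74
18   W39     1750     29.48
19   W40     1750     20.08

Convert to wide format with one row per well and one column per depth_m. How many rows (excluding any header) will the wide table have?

5

5 distinct well values → 5 rows.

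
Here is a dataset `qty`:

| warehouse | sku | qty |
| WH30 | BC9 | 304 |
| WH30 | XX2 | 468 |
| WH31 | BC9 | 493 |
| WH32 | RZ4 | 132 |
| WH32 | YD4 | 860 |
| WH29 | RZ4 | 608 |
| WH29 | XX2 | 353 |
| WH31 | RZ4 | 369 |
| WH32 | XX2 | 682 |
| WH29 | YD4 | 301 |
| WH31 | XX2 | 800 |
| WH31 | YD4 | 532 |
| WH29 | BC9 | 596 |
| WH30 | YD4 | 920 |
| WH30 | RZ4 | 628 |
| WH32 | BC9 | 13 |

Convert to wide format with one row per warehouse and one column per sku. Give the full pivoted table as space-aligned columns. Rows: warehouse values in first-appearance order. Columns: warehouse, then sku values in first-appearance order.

Columns: warehouse plus the 4 distinct sku values (BC9, XX2, RZ4, YD4).
For example, row WH30 column BC9 takes qty=304 from the long row (WH30, BC9).

warehouse  BC9  XX2  RZ4  YD4
WH30       304  468  628  920
WH31       493  800  369  532
WH32       13   682  132  860
WH29       596  353  608  301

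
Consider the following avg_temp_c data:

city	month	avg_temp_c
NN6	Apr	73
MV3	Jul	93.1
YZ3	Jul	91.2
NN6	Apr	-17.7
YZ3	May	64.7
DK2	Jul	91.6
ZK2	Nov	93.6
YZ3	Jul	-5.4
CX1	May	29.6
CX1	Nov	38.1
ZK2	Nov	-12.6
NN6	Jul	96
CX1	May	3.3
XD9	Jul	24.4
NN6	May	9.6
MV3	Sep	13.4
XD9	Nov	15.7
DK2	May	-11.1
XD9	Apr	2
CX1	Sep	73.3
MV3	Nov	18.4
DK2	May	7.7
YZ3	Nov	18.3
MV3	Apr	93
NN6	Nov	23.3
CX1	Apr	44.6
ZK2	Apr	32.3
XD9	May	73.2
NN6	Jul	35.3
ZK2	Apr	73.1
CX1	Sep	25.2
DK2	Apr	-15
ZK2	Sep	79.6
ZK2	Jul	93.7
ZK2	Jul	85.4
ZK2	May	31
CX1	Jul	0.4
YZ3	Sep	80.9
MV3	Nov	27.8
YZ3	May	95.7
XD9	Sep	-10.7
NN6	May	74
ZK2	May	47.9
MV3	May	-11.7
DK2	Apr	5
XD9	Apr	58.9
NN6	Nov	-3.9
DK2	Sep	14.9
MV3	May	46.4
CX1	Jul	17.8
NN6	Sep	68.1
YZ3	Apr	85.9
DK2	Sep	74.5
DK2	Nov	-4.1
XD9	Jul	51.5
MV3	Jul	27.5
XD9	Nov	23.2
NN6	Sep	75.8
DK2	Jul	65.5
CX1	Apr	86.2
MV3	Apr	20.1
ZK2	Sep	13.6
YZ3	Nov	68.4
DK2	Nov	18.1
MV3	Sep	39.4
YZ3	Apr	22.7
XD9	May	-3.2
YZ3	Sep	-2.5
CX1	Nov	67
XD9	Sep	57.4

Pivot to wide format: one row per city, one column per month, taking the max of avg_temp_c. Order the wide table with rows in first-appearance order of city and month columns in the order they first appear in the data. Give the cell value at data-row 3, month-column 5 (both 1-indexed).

With rows in first-appearance order of city, row 3 is city=YZ3. month columns in first-appearance order: Apr, Jul, May, Nov, Sep; column 5 is Sep.
Long rows with city=YZ3, month=Sep: max(80.9, -2.5) = 80.9.

80.9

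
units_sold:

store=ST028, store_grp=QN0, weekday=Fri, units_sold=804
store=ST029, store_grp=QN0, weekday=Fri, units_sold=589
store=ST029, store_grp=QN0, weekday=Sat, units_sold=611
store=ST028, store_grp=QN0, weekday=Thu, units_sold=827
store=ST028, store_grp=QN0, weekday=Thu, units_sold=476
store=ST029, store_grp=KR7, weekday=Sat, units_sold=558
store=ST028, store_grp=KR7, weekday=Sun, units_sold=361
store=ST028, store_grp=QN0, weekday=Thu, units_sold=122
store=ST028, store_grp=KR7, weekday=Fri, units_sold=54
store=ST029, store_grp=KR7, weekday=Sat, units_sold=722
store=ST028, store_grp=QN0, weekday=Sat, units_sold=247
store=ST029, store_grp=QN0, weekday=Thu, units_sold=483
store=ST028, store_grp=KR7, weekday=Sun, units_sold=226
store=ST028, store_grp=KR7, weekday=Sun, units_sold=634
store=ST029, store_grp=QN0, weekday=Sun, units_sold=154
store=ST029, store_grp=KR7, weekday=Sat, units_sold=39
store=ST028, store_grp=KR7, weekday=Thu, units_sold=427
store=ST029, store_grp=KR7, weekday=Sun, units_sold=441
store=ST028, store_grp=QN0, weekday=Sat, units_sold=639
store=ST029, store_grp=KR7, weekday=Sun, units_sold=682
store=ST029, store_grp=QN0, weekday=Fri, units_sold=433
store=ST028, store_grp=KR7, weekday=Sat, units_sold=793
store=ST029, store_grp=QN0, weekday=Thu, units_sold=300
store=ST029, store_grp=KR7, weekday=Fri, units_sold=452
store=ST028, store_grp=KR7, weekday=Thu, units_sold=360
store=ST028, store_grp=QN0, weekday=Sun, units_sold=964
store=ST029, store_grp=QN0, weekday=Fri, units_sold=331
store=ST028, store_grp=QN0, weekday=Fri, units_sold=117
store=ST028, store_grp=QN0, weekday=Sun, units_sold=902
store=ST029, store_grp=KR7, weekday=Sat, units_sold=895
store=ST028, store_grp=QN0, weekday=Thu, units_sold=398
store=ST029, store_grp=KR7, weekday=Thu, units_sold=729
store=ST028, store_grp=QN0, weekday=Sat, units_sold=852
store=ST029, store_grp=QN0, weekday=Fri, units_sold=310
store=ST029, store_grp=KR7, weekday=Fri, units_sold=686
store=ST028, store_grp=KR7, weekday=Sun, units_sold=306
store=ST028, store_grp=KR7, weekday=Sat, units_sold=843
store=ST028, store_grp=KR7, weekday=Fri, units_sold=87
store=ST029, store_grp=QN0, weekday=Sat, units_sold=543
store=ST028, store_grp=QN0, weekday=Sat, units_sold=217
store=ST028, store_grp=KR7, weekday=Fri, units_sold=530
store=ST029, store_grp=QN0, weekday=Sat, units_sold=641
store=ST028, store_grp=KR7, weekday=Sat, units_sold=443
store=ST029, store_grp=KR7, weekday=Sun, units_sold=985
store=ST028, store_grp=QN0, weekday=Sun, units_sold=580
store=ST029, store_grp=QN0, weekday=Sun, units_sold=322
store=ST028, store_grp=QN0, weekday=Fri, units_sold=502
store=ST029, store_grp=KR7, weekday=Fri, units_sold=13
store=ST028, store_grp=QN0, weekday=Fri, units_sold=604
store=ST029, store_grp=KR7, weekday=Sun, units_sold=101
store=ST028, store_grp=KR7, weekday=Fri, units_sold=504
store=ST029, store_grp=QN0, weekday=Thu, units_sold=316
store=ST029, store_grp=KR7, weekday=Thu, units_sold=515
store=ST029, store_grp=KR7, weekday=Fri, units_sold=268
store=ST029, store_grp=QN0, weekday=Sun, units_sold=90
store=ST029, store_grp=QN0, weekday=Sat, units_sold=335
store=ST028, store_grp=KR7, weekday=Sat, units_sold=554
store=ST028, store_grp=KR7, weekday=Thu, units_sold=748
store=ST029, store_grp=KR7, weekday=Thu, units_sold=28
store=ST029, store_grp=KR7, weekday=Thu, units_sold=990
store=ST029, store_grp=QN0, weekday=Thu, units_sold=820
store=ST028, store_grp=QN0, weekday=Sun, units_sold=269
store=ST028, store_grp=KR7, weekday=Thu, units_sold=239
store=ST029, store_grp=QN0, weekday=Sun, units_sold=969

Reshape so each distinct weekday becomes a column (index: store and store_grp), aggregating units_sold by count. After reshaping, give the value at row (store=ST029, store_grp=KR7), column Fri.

Rows with store=ST029, store_grp=KR7 and weekday=Fri: units_sold values are 452, 686, 13, 268.
4 rows match — count = 4.

4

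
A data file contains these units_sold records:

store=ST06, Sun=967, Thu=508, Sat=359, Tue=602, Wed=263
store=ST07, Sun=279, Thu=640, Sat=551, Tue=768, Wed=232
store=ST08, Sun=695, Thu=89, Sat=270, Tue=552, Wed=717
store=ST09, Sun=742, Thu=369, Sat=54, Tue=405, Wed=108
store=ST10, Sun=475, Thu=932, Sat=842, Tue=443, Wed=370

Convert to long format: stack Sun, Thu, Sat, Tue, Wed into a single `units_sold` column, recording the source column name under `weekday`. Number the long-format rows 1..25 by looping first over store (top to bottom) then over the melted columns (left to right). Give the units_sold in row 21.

25 rows total (5 × 5). Row 21: index ⌊(21-1)/5⌋ = 4 into store → ST10; (21-1) mod 5 = 0 into the melted columns → Sun.
So row 21 is (ST10, Sun, 475); units_sold = 475.

475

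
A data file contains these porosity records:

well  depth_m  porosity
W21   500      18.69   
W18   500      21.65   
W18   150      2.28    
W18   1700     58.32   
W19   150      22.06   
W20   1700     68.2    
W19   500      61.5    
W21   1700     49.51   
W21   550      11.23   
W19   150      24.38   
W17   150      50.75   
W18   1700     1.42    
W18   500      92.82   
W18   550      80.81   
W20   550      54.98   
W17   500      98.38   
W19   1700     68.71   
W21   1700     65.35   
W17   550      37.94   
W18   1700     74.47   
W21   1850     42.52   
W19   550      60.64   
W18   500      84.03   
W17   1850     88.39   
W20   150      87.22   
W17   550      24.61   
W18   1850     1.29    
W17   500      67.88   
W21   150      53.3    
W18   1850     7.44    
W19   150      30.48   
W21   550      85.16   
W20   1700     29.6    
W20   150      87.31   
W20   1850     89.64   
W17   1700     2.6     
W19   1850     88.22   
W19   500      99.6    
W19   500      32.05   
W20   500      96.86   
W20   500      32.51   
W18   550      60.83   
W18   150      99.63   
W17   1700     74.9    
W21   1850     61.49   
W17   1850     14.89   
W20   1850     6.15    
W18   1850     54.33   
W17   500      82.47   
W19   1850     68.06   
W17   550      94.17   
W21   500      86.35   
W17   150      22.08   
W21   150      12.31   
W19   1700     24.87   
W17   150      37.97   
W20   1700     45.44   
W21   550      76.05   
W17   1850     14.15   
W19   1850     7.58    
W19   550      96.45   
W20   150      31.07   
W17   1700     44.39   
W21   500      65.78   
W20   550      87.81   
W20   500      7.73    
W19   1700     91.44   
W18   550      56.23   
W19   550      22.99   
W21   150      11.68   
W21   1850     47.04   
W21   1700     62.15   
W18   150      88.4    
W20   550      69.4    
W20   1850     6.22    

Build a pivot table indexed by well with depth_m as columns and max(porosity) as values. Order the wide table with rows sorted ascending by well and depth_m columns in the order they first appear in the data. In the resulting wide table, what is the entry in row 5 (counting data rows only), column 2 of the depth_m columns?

53.3

With rows sorted ascending by well, row 5 is well=W21. depth_m columns in first-appearance order: 500, 150, 1700, 550, 1850; column 2 is 150.
Long rows with well=W21, depth_m=150: max(53.3, 12.31, 11.68) = 53.3.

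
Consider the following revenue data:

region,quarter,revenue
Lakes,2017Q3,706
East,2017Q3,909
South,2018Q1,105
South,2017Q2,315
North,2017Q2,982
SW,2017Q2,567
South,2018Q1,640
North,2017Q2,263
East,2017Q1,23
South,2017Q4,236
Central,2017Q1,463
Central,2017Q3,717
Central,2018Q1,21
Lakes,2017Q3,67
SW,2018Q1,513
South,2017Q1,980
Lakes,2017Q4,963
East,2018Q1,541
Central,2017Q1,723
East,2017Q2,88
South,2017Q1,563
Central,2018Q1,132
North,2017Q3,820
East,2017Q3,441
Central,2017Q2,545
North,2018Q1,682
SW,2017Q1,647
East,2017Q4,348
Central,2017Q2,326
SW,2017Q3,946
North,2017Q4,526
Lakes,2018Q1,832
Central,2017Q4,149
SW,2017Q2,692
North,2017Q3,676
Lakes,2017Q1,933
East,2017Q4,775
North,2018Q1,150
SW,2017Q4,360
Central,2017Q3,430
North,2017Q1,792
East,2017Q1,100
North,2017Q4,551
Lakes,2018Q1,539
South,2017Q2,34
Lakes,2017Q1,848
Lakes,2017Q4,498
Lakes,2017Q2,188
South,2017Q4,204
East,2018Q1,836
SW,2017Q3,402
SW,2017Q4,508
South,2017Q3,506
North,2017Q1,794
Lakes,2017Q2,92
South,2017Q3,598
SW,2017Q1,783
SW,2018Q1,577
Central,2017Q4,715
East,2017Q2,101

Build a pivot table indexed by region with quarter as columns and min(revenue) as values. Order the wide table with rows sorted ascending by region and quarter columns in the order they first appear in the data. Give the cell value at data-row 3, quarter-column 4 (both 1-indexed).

With rows sorted ascending by region, row 3 is region=Lakes. quarter columns in first-appearance order: 2017Q3, 2018Q1, 2017Q2, 2017Q1, 2017Q4; column 4 is 2017Q1.
Long rows with region=Lakes, quarter=2017Q1: min(933, 848) = 848.

848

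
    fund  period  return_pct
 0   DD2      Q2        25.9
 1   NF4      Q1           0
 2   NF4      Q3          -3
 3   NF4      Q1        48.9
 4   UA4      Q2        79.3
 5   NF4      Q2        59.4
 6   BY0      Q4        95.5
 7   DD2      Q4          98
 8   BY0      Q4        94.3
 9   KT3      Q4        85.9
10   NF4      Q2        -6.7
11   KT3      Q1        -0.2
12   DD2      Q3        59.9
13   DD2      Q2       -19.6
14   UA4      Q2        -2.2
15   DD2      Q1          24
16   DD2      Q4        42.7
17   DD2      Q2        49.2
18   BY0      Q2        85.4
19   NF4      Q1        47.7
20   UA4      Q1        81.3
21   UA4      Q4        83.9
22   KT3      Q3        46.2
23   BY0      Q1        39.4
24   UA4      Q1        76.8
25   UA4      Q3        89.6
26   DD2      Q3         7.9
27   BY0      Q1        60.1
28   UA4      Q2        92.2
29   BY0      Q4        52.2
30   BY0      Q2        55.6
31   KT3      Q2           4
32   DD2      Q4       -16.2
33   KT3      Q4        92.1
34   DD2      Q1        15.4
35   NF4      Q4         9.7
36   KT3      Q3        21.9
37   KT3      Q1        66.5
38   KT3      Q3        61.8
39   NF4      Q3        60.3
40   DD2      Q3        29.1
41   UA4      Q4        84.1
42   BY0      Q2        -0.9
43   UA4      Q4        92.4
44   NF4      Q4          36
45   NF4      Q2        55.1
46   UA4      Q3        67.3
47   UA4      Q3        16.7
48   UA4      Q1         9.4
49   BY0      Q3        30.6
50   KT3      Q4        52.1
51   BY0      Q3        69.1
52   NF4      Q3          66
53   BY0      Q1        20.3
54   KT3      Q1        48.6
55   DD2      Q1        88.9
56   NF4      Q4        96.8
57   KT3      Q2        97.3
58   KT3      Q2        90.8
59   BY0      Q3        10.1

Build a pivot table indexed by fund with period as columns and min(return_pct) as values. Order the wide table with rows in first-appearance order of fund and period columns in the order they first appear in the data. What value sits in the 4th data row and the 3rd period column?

With rows in first-appearance order of fund, row 4 is fund=BY0. period columns in first-appearance order: Q2, Q1, Q3, Q4; column 3 is Q3.
Long rows with fund=BY0, period=Q3: min(30.6, 69.1, 10.1) = 10.1.

10.1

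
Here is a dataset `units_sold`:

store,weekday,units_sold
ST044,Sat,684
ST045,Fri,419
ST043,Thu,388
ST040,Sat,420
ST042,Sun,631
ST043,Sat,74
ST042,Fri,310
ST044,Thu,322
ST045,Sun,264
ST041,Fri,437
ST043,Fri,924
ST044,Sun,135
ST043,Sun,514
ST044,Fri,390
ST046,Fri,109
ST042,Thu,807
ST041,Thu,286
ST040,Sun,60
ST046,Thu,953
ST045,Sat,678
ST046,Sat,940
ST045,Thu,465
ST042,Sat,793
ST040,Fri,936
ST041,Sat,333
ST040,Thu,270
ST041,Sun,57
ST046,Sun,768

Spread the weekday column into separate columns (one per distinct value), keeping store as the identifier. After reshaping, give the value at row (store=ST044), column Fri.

Wide layout: rows indexed by store, columns are the 4 distinct weekday values (Sat, Fri, Thu, Sun).
Cell (store=ST044, weekday=Fri) draws from the long row where store=ST044 and weekday=Fri, which has units_sold=390.

390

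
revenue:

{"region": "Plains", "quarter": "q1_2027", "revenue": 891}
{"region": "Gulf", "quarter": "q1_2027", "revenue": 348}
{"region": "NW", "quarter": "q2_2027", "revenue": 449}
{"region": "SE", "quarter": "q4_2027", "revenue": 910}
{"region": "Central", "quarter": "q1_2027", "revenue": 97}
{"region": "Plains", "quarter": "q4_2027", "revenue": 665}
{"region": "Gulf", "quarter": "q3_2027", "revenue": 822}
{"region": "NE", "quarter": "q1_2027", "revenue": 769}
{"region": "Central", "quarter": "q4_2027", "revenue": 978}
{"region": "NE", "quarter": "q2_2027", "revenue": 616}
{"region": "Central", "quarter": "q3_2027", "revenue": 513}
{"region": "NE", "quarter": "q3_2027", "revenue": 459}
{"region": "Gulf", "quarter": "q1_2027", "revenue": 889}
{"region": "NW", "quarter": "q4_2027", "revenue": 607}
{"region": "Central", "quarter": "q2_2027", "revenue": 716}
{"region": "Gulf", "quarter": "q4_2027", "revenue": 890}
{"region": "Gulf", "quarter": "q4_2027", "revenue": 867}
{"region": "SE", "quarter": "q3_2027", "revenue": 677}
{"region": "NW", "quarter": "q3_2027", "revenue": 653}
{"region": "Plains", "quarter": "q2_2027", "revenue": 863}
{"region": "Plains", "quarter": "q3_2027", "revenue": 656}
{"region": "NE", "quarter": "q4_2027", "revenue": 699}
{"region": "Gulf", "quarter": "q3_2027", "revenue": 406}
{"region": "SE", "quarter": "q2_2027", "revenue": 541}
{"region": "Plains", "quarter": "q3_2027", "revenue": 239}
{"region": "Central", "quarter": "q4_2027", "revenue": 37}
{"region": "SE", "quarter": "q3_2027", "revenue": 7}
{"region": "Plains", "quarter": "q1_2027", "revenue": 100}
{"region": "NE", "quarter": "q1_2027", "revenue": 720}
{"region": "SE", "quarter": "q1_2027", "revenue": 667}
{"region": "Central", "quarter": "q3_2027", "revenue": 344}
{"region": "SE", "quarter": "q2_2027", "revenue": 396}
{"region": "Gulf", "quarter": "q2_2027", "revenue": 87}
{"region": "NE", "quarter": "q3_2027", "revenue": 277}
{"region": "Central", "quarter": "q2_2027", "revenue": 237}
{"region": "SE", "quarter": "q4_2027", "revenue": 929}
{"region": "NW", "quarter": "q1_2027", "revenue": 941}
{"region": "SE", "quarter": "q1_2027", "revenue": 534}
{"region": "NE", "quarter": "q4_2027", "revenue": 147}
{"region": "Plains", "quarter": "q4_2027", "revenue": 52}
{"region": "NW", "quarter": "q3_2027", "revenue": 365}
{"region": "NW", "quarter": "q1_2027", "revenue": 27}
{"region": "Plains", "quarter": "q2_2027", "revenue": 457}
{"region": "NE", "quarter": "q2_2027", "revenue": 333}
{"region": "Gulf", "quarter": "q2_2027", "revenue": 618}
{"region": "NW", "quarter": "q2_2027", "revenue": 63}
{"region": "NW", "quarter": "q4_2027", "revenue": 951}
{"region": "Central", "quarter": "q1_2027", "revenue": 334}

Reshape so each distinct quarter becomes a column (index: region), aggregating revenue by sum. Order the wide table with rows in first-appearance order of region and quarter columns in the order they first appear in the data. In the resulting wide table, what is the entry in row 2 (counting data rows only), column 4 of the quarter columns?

1228

With rows in first-appearance order of region, row 2 is region=Gulf. quarter columns in first-appearance order: q1_2027, q2_2027, q4_2027, q3_2027; column 4 is q3_2027.
Long rows with region=Gulf, quarter=q3_2027: 822 + 406 = 1228.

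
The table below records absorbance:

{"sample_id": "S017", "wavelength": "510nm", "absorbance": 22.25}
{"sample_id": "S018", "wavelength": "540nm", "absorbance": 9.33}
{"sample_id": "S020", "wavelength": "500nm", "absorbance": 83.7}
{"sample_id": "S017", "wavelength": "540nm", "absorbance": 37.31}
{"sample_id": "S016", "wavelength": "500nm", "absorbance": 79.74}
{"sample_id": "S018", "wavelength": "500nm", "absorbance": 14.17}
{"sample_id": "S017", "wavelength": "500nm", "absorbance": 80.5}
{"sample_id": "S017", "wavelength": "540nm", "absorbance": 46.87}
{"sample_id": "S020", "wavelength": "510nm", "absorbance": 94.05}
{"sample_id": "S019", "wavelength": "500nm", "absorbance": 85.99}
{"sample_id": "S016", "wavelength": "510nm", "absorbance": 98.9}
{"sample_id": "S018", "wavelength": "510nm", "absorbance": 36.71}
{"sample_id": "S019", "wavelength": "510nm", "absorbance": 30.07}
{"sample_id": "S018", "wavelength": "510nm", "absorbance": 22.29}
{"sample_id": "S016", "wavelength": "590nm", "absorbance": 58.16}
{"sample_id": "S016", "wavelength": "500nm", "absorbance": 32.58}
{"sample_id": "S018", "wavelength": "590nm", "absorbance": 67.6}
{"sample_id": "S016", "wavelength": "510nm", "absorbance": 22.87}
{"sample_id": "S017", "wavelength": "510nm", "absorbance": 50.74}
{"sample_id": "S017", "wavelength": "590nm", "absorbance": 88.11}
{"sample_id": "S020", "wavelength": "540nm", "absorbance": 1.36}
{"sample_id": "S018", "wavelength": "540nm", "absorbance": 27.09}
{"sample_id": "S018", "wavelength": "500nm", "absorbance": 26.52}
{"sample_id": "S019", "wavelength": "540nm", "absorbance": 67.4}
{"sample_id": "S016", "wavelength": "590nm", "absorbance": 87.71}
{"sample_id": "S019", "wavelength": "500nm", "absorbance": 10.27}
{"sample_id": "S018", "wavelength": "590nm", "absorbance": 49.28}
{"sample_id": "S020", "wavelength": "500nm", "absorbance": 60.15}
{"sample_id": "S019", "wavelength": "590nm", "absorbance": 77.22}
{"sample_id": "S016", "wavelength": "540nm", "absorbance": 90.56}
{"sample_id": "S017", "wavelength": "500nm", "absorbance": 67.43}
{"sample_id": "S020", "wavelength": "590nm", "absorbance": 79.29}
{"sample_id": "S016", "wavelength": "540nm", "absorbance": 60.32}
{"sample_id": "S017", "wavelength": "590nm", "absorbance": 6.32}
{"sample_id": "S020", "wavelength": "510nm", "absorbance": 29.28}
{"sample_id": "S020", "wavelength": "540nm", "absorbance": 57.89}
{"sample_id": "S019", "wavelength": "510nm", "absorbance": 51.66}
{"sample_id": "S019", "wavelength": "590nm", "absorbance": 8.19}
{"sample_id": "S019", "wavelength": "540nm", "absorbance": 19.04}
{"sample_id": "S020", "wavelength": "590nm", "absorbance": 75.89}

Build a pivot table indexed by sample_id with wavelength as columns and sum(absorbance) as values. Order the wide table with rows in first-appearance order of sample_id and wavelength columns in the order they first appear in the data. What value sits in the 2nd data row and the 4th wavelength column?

116.88

With rows in first-appearance order of sample_id, row 2 is sample_id=S018. wavelength columns in first-appearance order: 510nm, 540nm, 500nm, 590nm; column 4 is 590nm.
Long rows with sample_id=S018, wavelength=590nm: 67.6 + 49.28 = 116.88.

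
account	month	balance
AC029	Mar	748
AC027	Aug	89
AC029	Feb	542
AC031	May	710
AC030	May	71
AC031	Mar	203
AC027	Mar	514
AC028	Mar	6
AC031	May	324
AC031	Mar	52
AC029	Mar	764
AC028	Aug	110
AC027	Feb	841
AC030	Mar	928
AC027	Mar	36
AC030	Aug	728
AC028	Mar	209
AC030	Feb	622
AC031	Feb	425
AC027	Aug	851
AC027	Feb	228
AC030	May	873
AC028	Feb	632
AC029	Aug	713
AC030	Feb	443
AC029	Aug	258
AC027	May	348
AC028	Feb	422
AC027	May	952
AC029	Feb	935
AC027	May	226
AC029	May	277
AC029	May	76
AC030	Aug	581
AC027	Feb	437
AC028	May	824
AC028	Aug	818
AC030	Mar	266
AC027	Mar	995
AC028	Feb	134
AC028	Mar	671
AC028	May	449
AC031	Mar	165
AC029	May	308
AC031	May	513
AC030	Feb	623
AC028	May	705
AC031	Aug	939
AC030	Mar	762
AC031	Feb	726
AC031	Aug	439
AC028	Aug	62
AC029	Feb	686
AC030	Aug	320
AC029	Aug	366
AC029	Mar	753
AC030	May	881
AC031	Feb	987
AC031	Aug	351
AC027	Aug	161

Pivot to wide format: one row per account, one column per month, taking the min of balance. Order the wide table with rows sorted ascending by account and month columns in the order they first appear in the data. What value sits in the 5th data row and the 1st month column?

With rows sorted ascending by account, row 5 is account=AC031. month columns in first-appearance order: Mar, Aug, Feb, May; column 1 is Mar.
Long rows with account=AC031, month=Mar: min(203, 52, 165) = 52.

52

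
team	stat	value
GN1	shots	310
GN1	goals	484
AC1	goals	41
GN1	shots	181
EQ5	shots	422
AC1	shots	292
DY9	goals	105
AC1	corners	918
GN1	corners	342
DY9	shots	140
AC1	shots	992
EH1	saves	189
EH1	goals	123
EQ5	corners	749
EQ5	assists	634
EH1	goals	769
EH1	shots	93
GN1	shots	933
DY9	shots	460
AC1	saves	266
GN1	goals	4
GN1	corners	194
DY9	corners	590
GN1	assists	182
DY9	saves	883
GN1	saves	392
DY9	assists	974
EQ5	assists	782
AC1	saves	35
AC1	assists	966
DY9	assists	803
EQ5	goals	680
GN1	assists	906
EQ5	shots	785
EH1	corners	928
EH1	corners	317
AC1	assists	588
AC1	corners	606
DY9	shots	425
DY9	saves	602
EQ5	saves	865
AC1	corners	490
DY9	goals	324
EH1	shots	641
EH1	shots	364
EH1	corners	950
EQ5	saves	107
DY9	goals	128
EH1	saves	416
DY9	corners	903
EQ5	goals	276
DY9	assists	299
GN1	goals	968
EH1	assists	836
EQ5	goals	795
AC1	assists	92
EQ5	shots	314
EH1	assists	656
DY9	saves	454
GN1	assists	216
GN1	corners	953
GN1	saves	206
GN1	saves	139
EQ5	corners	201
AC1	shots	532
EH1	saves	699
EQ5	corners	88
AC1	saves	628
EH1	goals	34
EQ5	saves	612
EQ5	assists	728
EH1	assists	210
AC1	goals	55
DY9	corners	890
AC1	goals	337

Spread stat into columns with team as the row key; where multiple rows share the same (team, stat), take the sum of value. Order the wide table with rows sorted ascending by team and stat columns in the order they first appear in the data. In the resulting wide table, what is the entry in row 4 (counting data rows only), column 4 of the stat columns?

With rows sorted ascending by team, row 4 is team=EQ5. stat columns in first-appearance order: shots, goals, corners, saves, assists; column 4 is saves.
Long rows with team=EQ5, stat=saves: 865 + 107 + 612 = 1584.

1584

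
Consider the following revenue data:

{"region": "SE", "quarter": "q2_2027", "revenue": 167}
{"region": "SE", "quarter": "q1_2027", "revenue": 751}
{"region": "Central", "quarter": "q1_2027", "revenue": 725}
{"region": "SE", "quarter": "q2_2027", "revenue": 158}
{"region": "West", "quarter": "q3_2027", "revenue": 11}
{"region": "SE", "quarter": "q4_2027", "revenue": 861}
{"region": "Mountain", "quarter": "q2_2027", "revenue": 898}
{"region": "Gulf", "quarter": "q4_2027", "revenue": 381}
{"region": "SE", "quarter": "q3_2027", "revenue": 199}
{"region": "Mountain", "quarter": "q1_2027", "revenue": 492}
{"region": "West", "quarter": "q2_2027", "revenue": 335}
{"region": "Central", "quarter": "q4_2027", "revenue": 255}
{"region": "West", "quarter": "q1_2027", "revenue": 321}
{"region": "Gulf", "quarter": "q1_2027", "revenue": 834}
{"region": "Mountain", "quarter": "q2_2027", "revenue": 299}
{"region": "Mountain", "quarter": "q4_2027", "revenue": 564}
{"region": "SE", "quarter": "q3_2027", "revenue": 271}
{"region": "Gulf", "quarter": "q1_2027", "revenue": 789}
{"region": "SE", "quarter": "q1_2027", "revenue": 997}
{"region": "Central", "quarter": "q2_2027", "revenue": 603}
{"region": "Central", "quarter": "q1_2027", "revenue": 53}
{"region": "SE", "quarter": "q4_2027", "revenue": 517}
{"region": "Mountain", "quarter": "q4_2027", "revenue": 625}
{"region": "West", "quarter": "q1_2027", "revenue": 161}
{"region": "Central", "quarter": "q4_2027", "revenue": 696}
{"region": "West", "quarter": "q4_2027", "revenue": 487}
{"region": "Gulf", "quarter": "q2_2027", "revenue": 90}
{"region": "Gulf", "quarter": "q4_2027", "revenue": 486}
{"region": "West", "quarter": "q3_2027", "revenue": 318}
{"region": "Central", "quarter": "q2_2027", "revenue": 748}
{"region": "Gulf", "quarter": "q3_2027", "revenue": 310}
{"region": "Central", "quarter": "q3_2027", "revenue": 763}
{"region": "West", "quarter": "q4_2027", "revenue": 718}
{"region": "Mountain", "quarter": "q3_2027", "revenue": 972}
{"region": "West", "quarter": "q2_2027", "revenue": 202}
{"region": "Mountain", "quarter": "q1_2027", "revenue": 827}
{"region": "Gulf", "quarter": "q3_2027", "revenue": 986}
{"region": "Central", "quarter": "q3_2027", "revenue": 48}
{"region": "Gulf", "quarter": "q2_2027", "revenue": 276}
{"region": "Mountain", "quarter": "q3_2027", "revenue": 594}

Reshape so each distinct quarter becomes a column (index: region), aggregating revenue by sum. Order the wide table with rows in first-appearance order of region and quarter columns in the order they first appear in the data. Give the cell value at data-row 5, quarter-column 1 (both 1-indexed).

366

With rows in first-appearance order of region, row 5 is region=Gulf. quarter columns in first-appearance order: q2_2027, q1_2027, q3_2027, q4_2027; column 1 is q2_2027.
Long rows with region=Gulf, quarter=q2_2027: 90 + 276 = 366.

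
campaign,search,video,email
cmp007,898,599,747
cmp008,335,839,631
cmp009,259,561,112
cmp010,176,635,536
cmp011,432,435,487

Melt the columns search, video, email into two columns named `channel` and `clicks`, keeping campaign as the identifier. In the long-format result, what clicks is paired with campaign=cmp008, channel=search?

335

Unpivoting turns each (campaign, wide-column) pair into one long row.
The wide cell at row cmp008, column search holds 335, so the long row (cmp008, search) has clicks=335.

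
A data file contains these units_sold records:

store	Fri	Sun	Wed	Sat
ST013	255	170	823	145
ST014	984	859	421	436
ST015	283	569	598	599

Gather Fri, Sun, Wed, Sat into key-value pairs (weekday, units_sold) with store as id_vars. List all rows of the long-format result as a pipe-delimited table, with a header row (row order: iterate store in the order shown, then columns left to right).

Each (store, column) pair becomes one row: 3 × 4 = 12 rows.
For example, (ST013, Fri) → units_sold=255.

| store | weekday | units_sold |
| ST013 | Fri | 255 |
| ST013 | Sun | 170 |
| ST013 | Wed | 823 |
| ST013 | Sat | 145 |
| ST014 | Fri | 984 |
| ST014 | Sun | 859 |
| ST014 | Wed | 421 |
| ST014 | Sat | 436 |
| ST015 | Fri | 283 |
| ST015 | Sun | 569 |
| ST015 | Wed | 598 |
| ST015 | Sat | 599 |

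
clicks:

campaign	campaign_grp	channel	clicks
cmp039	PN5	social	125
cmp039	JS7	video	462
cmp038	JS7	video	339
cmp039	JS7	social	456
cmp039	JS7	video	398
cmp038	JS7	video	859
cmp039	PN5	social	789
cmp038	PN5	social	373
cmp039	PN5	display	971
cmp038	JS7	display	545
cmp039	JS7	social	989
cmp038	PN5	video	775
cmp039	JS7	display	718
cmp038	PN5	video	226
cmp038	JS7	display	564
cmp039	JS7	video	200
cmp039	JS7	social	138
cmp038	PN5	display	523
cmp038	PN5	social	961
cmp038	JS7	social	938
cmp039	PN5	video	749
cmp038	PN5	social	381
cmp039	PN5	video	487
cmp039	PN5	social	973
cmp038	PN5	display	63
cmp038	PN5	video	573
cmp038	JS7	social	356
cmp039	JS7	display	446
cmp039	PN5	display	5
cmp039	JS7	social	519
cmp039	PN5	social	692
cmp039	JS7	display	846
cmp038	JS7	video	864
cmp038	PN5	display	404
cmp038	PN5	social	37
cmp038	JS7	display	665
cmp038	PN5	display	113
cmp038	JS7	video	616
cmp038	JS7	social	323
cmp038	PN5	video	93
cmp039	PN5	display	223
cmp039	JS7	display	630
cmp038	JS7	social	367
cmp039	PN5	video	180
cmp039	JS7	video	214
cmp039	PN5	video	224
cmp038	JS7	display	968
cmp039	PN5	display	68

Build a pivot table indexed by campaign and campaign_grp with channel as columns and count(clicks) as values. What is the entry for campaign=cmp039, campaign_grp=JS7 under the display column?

4

Rows with campaign=cmp039, campaign_grp=JS7 and channel=display: clicks values are 718, 446, 846, 630.
4 rows match — count = 4.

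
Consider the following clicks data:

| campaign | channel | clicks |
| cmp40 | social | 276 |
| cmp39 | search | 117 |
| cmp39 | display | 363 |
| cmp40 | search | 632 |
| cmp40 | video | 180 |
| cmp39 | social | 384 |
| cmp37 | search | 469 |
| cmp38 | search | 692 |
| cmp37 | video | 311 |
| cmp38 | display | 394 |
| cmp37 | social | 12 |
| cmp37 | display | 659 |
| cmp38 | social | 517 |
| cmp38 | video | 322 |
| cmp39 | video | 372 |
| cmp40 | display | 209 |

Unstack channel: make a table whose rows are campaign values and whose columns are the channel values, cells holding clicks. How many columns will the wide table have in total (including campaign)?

5

1 column for campaign plus 4 distinct channel values → 5 columns.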